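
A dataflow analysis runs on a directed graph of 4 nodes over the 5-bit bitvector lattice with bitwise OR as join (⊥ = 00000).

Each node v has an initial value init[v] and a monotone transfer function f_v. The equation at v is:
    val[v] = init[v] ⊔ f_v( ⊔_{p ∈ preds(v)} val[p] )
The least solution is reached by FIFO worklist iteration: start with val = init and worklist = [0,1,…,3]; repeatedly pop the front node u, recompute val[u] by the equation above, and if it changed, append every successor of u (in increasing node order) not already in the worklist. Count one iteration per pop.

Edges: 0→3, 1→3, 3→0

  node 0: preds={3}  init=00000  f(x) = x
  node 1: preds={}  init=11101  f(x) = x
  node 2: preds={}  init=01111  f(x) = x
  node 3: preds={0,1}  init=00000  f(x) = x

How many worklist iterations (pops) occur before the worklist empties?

Iteration log — 6 steps:
  step 1. node 0  ⊔preds=00000  new=00000  stable
  step 2. node 1  ⊔preds=00000  new=11101  stable
  step 3. node 2  ⊔preds=00000  new=01111  stable
  step 4. node 3  ⊔preds=11101  new=11101  old=00000  +wl: 0
  step 5. node 0  ⊔preds=11101  new=11101  old=00000  +wl: 3
  step 6. node 3  ⊔preds=11101  new=11101  stable

Least fixpoint reached:
  node 0: 11101
  node 1: 11101
  node 2: 01111
  node 3: 11101

6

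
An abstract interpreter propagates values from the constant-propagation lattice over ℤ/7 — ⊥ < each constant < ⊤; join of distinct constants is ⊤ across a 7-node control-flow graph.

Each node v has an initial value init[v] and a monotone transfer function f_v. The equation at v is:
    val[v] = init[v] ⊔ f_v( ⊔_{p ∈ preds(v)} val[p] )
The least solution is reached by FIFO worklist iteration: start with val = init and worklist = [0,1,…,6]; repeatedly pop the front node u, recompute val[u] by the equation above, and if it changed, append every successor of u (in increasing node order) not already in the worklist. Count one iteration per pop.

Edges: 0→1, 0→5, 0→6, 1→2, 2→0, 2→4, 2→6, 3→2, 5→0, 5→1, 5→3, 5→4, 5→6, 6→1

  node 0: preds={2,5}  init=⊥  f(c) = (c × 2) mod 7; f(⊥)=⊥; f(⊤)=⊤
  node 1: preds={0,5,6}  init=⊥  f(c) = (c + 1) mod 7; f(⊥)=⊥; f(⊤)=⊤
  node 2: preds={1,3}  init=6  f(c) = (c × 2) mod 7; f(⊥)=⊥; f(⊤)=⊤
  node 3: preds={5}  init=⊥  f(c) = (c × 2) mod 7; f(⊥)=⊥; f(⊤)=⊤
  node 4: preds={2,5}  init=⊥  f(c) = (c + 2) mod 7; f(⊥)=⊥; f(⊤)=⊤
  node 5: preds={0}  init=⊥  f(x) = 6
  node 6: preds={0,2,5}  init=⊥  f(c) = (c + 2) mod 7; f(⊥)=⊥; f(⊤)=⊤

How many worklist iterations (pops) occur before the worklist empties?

Worklist (14 pops):
  #1 pop 0: in=6 → 5 (was ⊥); enqueue []
  #2 pop 1: in=5 → 6 (was ⊥); enqueue []
  #3 pop 2: in=6 → ⊤ (was 6); enqueue [0]
  #4 pop 3: in=⊥ → ⊥ (no change)
  #5 pop 4: in=⊤ → ⊤ (was ⊥); enqueue []
  #6 pop 5: in=5 → 6 (was ⊥); enqueue [1,3,4]
  #7 pop 6: in=⊤ → ⊤ (was ⊥); enqueue []
  #8 pop 0: in=⊤ → ⊤ (was 5); enqueue [5,6]
  #9 pop 1: in=⊤ → ⊤ (was 6); enqueue [2]
  #10 pop 3: in=6 → 5 (was ⊥); enqueue []
  #11 pop 4: in=⊤ → ⊤ (no change)
  #12 pop 5: in=⊤ → 6 (no change)
  #13 pop 6: in=⊤ → ⊤ (no change)
  #14 pop 2: in=⊤ → ⊤ (no change)

Fixpoint:
  val[0] = ⊤
  val[1] = ⊤
  val[2] = ⊤
  val[3] = 5
  val[4] = ⊤
  val[5] = 6
  val[6] = ⊤

14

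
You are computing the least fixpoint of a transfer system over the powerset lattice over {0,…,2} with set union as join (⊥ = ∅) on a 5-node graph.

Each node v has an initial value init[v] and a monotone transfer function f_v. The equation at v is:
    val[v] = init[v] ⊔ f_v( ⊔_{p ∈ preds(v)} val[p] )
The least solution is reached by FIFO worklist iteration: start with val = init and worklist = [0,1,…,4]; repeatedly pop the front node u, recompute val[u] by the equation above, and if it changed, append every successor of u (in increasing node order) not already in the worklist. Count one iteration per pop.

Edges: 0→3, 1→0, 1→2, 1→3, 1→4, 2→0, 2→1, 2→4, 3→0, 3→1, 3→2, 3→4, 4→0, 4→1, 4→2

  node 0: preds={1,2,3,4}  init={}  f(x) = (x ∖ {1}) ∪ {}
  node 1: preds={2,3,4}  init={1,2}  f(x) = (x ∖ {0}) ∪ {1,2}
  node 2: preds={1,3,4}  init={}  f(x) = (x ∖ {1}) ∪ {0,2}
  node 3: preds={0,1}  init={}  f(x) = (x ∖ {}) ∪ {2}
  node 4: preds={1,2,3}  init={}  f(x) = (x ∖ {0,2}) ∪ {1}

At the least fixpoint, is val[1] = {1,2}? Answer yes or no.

Iteration log — 13 steps:
  step 1. node 0  ⊔preds={1,2}  new={2}  old={}  +wl: 
  step 2. node 1  ⊔preds={}  new={1,2}  stable
  step 3. node 2  ⊔preds={1,2}  new={0,2}  old={}  +wl: 0,1
  step 4. node 3  ⊔preds={1,2}  new={1,2}  old={}  +wl: 2
  step 5. node 4  ⊔preds={0,1,2}  new={1}  old={}  +wl: 
  step 6. node 0  ⊔preds={0,1,2}  new={0,2}  old={2}  +wl: 3
  step 7. node 1  ⊔preds={0,1,2}  new={1,2}  stable
  step 8. node 2  ⊔preds={1,2}  new={0,2}  stable
  step 9. node 3  ⊔preds={0,1,2}  new={0,1,2}  old={1,2}  +wl: 0,1,2,4
  step 10. node 0  ⊔preds={0,1,2}  new={0,2}  stable
  step 11. node 1  ⊔preds={0,1,2}  new={1,2}  stable
  step 12. node 2  ⊔preds={0,1,2}  new={0,2}  stable
  step 13. node 4  ⊔preds={0,1,2}  new={1}  stable

Least fixpoint reached:
  node 0: {0,2}
  node 1: {1,2}
  node 2: {0,2}
  node 3: {0,1,2}
  node 4: {1}

yes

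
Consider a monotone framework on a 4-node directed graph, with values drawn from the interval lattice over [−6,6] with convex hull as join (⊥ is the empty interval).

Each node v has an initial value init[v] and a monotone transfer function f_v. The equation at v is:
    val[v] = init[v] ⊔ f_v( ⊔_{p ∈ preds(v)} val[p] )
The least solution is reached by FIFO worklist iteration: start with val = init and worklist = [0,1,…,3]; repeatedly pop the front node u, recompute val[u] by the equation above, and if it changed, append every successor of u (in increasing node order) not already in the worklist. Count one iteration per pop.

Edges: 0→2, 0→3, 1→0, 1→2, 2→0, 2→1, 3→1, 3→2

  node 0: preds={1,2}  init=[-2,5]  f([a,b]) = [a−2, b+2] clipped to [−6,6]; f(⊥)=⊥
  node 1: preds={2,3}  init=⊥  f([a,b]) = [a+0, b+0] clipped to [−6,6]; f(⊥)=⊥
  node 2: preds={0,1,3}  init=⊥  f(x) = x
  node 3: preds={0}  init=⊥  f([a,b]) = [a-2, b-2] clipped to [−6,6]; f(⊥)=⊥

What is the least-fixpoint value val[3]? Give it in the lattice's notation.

Iteration log — 14 steps:
  step 1. node 0  ⊔preds=⊥  new=[-2,5]  stable
  step 2. node 1  ⊔preds=⊥  new=⊥  stable
  step 3. node 2  ⊔preds=[-2,5]  new=[-2,5]  old=⊥  +wl: 0,1
  step 4. node 3  ⊔preds=[-2,5]  new=[-4,3]  old=⊥  +wl: 2
  step 5. node 0  ⊔preds=[-2,5]  new=[-4,6]  old=[-2,5]  +wl: 3
  step 6. node 1  ⊔preds=[-4,5]  new=[-4,5]  old=⊥  +wl: 0
  step 7. node 2  ⊔preds=[-4,6]  new=[-4,6]  old=[-2,5]  +wl: 1
  step 8. node 3  ⊔preds=[-4,6]  new=[-6,4]  old=[-4,3]  +wl: 2
  step 9. node 0  ⊔preds=[-4,6]  new=[-6,6]  old=[-4,6]  +wl: 3
  step 10. node 1  ⊔preds=[-6,6]  new=[-6,6]  old=[-4,5]  +wl: 0
  step 11. node 2  ⊔preds=[-6,6]  new=[-6,6]  old=[-4,6]  +wl: 1
  step 12. node 3  ⊔preds=[-6,6]  new=[-6,4]  stable
  step 13. node 0  ⊔preds=[-6,6]  new=[-6,6]  stable
  step 14. node 1  ⊔preds=[-6,6]  new=[-6,6]  stable

Least fixpoint reached:
  node 0: [-6,6]
  node 1: [-6,6]
  node 2: [-6,6]
  node 3: [-6,4]

[-6,4]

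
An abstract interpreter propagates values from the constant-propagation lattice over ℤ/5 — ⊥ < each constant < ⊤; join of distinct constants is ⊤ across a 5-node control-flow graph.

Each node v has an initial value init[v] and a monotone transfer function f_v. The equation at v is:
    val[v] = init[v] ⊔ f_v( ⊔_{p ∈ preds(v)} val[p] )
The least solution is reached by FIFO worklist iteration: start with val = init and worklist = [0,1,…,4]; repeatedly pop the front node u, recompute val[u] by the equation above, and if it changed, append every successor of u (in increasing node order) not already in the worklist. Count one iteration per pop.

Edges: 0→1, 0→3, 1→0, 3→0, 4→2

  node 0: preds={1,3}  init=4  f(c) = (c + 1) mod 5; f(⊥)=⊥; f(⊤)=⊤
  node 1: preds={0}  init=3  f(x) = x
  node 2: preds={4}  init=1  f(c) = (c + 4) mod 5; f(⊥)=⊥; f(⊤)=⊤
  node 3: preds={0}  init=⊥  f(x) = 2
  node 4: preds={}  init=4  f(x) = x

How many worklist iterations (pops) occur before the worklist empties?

Trace (8 dequeues):
  [1] u=0 | in 3 | out 4 | ==
  [2] u=1 | in 4 | out ⊤ | prev 3 | push {0}
  [3] u=2 | in 4 | out ⊤ | prev 1 | push {}
  [4] u=3 | in 4 | out 2 | prev ⊥ | push {}
  [5] u=4 | in ⊥ | out 4 | ==
  [6] u=0 | in ⊤ | out ⊤ | prev 4 | push {1,3}
  [7] u=1 | in ⊤ | out ⊤ | ==
  [8] u=3 | in ⊤ | out 2 | ==

Converged values:
  [0] ⊤
  [1] ⊤
  [2] ⊤
  [3] 2
  [4] 4

8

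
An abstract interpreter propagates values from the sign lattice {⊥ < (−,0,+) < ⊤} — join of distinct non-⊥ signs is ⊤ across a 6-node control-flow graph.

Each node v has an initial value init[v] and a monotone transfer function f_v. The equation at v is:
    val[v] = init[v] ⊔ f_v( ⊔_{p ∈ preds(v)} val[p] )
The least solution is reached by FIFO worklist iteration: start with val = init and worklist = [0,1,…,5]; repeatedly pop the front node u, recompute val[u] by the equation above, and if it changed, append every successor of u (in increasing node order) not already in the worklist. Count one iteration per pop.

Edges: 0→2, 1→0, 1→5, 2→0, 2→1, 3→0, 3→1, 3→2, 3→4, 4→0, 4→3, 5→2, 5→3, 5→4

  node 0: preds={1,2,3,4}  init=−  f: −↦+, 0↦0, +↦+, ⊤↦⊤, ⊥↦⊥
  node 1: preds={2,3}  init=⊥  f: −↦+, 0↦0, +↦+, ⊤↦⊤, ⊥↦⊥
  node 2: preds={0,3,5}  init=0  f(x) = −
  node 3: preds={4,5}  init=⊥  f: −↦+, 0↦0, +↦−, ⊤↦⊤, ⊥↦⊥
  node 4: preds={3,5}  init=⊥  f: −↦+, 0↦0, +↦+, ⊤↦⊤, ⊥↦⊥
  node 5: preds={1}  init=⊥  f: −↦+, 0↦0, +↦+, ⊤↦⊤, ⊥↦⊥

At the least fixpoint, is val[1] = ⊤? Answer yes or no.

Worklist (21 pops):
  #1 pop 0: in=0 → ⊤ (was −); enqueue []
  #2 pop 1: in=0 → 0 (was ⊥); enqueue [0]
  #3 pop 2: in=⊤ → ⊤ (was 0); enqueue [1]
  #4 pop 3: in=⊥ → ⊥ (no change)
  #5 pop 4: in=⊥ → ⊥ (no change)
  #6 pop 5: in=0 → 0 (was ⊥); enqueue [2,3,4]
  #7 pop 0: in=⊤ → ⊤ (no change)
  #8 pop 1: in=⊤ → ⊤ (was 0); enqueue [0,5]
  #9 pop 2: in=⊤ → ⊤ (no change)
  #10 pop 3: in=0 → 0 (was ⊥); enqueue [1,2]
  #11 pop 4: in=0 → 0 (was ⊥); enqueue [3]
  #12 pop 0: in=⊤ → ⊤ (no change)
  #13 pop 5: in=⊤ → ⊤ (was 0); enqueue [4]
  #14 pop 1: in=⊤ → ⊤ (no change)
  #15 pop 2: in=⊤ → ⊤ (no change)
  #16 pop 3: in=⊤ → ⊤ (was 0); enqueue [0,1,2]
  #17 pop 4: in=⊤ → ⊤ (was 0); enqueue [3]
  #18 pop 0: in=⊤ → ⊤ (no change)
  #19 pop 1: in=⊤ → ⊤ (no change)
  #20 pop 2: in=⊤ → ⊤ (no change)
  #21 pop 3: in=⊤ → ⊤ (no change)

Fixpoint:
  val[0] = ⊤
  val[1] = ⊤
  val[2] = ⊤
  val[3] = ⊤
  val[4] = ⊤
  val[5] = ⊤

yes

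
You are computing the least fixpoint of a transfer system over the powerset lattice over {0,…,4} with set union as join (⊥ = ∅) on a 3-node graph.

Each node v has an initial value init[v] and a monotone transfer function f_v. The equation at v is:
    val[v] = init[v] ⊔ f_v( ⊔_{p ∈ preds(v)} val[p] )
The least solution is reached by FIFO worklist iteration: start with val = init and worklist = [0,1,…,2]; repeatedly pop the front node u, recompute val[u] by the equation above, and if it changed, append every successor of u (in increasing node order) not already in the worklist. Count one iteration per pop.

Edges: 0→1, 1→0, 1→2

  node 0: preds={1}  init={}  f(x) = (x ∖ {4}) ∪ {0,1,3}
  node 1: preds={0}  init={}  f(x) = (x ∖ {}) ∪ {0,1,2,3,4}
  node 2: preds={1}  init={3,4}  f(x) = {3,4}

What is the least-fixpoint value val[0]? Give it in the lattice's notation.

{0,1,2,3}

Trace (5 dequeues):
  [1] u=0 | in {} | out {0,1,3} | prev {} | push {}
  [2] u=1 | in {0,1,3} | out {0,1,2,3,4} | prev {} | push {0}
  [3] u=2 | in {0,1,2,3,4} | out {3,4} | ==
  [4] u=0 | in {0,1,2,3,4} | out {0,1,2,3} | prev {0,1,3} | push {1}
  [5] u=1 | in {0,1,2,3} | out {0,1,2,3,4} | ==

Converged values:
  [0] {0,1,2,3}
  [1] {0,1,2,3,4}
  [2] {3,4}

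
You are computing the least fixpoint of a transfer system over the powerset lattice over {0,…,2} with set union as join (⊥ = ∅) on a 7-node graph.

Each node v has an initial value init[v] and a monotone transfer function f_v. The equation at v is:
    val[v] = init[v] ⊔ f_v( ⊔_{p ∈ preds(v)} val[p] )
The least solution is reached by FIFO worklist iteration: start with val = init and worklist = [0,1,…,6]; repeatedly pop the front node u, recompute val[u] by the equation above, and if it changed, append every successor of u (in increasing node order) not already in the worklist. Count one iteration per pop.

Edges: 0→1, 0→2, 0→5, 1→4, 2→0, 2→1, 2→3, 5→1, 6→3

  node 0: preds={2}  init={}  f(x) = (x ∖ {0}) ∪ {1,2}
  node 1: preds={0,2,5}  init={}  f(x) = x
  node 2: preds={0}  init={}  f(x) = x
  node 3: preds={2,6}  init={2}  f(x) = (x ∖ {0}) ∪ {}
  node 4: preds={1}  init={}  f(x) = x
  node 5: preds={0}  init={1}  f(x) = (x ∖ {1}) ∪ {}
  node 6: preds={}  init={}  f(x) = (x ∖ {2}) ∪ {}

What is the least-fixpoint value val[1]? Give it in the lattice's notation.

Iteration log — 9 steps:
  step 1. node 0  ⊔preds={}  new={1,2}  old={}  +wl: 
  step 2. node 1  ⊔preds={1,2}  new={1,2}  old={}  +wl: 
  step 3. node 2  ⊔preds={1,2}  new={1,2}  old={}  +wl: 0,1
  step 4. node 3  ⊔preds={1,2}  new={1,2}  old={2}  +wl: 
  step 5. node 4  ⊔preds={1,2}  new={1,2}  old={}  +wl: 
  step 6. node 5  ⊔preds={1,2}  new={1,2}  old={1}  +wl: 
  step 7. node 6  ⊔preds={}  new={}  stable
  step 8. node 0  ⊔preds={1,2}  new={1,2}  stable
  step 9. node 1  ⊔preds={1,2}  new={1,2}  stable

Least fixpoint reached:
  node 0: {1,2}
  node 1: {1,2}
  node 2: {1,2}
  node 3: {1,2}
  node 4: {1,2}
  node 5: {1,2}
  node 6: {}

{1,2}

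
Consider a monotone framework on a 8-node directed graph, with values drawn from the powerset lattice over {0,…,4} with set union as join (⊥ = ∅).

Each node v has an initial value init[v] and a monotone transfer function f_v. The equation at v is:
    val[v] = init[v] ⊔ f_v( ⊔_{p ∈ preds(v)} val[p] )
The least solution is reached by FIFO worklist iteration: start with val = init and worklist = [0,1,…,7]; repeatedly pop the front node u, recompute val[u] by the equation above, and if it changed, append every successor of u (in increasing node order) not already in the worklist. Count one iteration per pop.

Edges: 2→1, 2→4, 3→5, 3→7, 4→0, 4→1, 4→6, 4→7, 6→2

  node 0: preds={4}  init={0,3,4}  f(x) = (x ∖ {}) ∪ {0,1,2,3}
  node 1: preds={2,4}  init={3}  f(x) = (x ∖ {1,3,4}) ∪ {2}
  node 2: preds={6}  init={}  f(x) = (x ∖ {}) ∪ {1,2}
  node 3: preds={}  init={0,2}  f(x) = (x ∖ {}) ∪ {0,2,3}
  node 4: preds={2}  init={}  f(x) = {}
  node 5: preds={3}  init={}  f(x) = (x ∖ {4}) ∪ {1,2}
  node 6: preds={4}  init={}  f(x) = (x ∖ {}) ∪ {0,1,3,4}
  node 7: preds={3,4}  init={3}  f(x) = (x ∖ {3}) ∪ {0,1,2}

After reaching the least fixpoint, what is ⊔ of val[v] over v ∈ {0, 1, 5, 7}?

Worklist (12 pops):
  #1 pop 0: in={} → {0,1,2,3,4} (was {0,3,4}); enqueue []
  #2 pop 1: in={} → {2,3} (was {3}); enqueue []
  #3 pop 2: in={} → {1,2} (was {}); enqueue [1]
  #4 pop 3: in={} → {0,2,3} (was {0,2}); enqueue []
  #5 pop 4: in={1,2} → {} (no change)
  #6 pop 5: in={0,2,3} → {0,1,2,3} (was {}); enqueue []
  #7 pop 6: in={} → {0,1,3,4} (was {}); enqueue [2]
  #8 pop 7: in={0,2,3} → {0,1,2,3} (was {3}); enqueue []
  #9 pop 1: in={1,2} → {2,3} (no change)
  #10 pop 2: in={0,1,3,4} → {0,1,2,3,4} (was {1,2}); enqueue [1,4]
  #11 pop 1: in={0,1,2,3,4} → {0,2,3} (was {2,3}); enqueue []
  #12 pop 4: in={0,1,2,3,4} → {} (no change)

Fixpoint:
  val[0] = {0,1,2,3,4}
  val[1] = {0,2,3}
  val[2] = {0,1,2,3,4}
  val[3] = {0,2,3}
  val[4] = {}
  val[5] = {0,1,2,3}
  val[6] = {0,1,3,4}
  val[7] = {0,1,2,3}

{0,1,2,3,4}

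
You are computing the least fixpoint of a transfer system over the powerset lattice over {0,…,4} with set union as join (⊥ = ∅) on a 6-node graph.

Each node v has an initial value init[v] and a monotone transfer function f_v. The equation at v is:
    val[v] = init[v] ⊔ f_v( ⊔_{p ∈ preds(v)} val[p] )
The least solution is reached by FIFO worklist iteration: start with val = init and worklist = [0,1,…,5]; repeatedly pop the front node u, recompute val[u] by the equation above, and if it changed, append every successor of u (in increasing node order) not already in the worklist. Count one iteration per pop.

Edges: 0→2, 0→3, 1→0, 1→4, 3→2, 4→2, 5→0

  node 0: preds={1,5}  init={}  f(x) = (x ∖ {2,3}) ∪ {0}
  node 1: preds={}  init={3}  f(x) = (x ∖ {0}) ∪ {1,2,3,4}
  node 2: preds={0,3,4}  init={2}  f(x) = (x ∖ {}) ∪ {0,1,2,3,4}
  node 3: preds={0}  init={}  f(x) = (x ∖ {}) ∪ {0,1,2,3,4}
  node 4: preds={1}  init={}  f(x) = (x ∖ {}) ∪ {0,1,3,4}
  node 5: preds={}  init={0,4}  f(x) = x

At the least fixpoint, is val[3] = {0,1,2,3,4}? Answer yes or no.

Worklist (9 pops):
  #1 pop 0: in={0,3,4} → {0,4} (was {}); enqueue []
  #2 pop 1: in={} → {1,2,3,4} (was {3}); enqueue [0]
  #3 pop 2: in={0,4} → {0,1,2,3,4} (was {2}); enqueue []
  #4 pop 3: in={0,4} → {0,1,2,3,4} (was {}); enqueue [2]
  #5 pop 4: in={1,2,3,4} → {0,1,2,3,4} (was {}); enqueue []
  #6 pop 5: in={} → {0,4} (no change)
  #7 pop 0: in={0,1,2,3,4} → {0,1,4} (was {0,4}); enqueue [3]
  #8 pop 2: in={0,1,2,3,4} → {0,1,2,3,4} (no change)
  #9 pop 3: in={0,1,4} → {0,1,2,3,4} (no change)

Fixpoint:
  val[0] = {0,1,4}
  val[1] = {1,2,3,4}
  val[2] = {0,1,2,3,4}
  val[3] = {0,1,2,3,4}
  val[4] = {0,1,2,3,4}
  val[5] = {0,4}

yes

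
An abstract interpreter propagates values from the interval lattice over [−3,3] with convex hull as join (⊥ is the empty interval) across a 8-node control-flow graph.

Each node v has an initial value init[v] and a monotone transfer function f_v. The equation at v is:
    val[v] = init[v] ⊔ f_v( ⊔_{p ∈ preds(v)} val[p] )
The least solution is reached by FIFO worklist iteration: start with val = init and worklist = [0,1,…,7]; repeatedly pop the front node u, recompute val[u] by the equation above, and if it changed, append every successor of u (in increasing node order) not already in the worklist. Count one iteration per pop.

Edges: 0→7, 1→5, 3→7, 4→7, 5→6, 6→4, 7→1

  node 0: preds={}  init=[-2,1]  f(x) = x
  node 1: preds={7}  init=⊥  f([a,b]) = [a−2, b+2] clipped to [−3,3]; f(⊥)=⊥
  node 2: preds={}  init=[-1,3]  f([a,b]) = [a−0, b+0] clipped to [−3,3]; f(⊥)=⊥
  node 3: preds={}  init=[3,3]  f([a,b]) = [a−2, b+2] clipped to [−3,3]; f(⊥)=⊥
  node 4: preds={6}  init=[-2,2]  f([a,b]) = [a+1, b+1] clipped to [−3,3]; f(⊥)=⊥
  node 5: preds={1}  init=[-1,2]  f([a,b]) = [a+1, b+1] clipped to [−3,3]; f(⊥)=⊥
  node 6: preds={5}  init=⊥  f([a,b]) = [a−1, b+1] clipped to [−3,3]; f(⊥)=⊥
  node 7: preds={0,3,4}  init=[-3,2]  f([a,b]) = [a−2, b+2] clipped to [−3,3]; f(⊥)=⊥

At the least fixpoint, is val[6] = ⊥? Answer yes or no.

Trace (11 dequeues):
  [1] u=0 | in ⊥ | out [-2,1] | ==
  [2] u=1 | in [-3,2] | out [-3,3] | prev ⊥ | push {}
  [3] u=2 | in ⊥ | out [-1,3] | ==
  [4] u=3 | in ⊥ | out [3,3] | ==
  [5] u=4 | in ⊥ | out [-2,2] | ==
  [6] u=5 | in [-3,3] | out [-2,3] | prev [-1,2] | push {}
  [7] u=6 | in [-2,3] | out [-3,3] | prev ⊥ | push {4}
  [8] u=7 | in [-2,3] | out [-3,3] | prev [-3,2] | push {1}
  [9] u=4 | in [-3,3] | out [-2,3] | prev [-2,2] | push {7}
  [10] u=1 | in [-3,3] | out [-3,3] | ==
  [11] u=7 | in [-2,3] | out [-3,3] | ==

Converged values:
  [0] [-2,1]
  [1] [-3,3]
  [2] [-1,3]
  [3] [3,3]
  [4] [-2,3]
  [5] [-2,3]
  [6] [-3,3]
  [7] [-3,3]

no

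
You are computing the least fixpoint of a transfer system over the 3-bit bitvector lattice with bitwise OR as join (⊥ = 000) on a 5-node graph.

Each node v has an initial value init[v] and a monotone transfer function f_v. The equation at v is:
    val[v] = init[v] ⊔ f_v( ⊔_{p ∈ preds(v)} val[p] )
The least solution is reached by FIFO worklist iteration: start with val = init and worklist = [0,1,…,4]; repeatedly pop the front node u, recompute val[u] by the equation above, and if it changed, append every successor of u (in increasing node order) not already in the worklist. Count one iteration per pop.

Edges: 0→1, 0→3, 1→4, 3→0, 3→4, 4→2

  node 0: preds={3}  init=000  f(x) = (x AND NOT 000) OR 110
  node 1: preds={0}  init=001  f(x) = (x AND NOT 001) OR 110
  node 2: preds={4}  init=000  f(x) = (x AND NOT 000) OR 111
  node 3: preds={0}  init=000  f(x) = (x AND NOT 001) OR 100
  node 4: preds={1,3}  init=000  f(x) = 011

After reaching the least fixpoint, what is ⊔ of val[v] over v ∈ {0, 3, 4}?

111

Worklist (7 pops):
  #1 pop 0: in=000 → 110 (was 000); enqueue []
  #2 pop 1: in=110 → 111 (was 001); enqueue []
  #3 pop 2: in=000 → 111 (was 000); enqueue []
  #4 pop 3: in=110 → 110 (was 000); enqueue [0]
  #5 pop 4: in=111 → 011 (was 000); enqueue [2]
  #6 pop 0: in=110 → 110 (no change)
  #7 pop 2: in=011 → 111 (no change)

Fixpoint:
  val[0] = 110
  val[1] = 111
  val[2] = 111
  val[3] = 110
  val[4] = 011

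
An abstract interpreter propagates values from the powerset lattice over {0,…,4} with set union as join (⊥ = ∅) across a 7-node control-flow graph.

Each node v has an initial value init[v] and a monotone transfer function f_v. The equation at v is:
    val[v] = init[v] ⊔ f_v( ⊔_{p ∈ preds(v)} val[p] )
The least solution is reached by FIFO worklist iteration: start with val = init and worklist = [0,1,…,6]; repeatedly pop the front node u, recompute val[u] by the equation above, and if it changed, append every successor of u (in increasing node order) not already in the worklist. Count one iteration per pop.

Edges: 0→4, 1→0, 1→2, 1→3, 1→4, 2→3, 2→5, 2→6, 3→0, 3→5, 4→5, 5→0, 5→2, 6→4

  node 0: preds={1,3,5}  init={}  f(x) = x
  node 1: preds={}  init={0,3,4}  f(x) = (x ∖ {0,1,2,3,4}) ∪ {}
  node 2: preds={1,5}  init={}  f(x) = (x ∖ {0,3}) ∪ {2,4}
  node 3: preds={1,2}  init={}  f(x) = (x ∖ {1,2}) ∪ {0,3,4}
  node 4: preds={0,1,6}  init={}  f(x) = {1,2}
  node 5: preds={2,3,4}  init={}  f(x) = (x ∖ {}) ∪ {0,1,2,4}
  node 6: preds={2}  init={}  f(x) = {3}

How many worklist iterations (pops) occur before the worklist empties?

13

Worklist (13 pops):
  #1 pop 0: in={0,3,4} → {0,3,4} (was {}); enqueue []
  #2 pop 1: in={} → {0,3,4} (no change)
  #3 pop 2: in={0,3,4} → {2,4} (was {}); enqueue []
  #4 pop 3: in={0,2,3,4} → {0,3,4} (was {}); enqueue [0]
  #5 pop 4: in={0,3,4} → {1,2} (was {}); enqueue []
  #6 pop 5: in={0,1,2,3,4} → {0,1,2,3,4} (was {}); enqueue [2]
  #7 pop 6: in={2,4} → {3} (was {}); enqueue [4]
  #8 pop 0: in={0,1,2,3,4} → {0,1,2,3,4} (was {0,3,4}); enqueue []
  #9 pop 2: in={0,1,2,3,4} → {1,2,4} (was {2,4}); enqueue [3,5,6]
  #10 pop 4: in={0,1,2,3,4} → {1,2} (no change)
  #11 pop 3: in={0,1,2,3,4} → {0,3,4} (no change)
  #12 pop 5: in={0,1,2,3,4} → {0,1,2,3,4} (no change)
  #13 pop 6: in={1,2,4} → {3} (no change)

Fixpoint:
  val[0] = {0,1,2,3,4}
  val[1] = {0,3,4}
  val[2] = {1,2,4}
  val[3] = {0,3,4}
  val[4] = {1,2}
  val[5] = {0,1,2,3,4}
  val[6] = {3}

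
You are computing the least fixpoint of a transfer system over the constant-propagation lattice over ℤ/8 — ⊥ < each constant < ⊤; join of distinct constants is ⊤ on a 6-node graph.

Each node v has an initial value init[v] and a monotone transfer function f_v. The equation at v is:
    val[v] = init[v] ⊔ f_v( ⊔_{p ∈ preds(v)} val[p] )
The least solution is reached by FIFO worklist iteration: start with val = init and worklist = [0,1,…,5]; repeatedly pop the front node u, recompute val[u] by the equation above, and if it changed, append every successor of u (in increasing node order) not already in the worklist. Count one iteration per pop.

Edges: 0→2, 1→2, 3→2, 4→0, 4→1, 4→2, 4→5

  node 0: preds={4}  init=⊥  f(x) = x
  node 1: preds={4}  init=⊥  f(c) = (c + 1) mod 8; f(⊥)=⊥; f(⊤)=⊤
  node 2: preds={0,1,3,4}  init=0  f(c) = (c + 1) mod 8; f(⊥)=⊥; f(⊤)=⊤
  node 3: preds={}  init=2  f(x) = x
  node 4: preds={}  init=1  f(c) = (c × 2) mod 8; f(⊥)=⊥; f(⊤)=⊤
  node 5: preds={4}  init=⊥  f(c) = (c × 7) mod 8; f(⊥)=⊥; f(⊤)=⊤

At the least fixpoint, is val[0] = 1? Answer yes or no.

Iteration log — 6 steps:
  step 1. node 0  ⊔preds=1  new=1  old=⊥  +wl: 
  step 2. node 1  ⊔preds=1  new=2  old=⊥  +wl: 
  step 3. node 2  ⊔preds=⊤  new=⊤  old=0  +wl: 
  step 4. node 3  ⊔preds=⊥  new=2  stable
  step 5. node 4  ⊔preds=⊥  new=1  stable
  step 6. node 5  ⊔preds=1  new=7  old=⊥  +wl: 

Least fixpoint reached:
  node 0: 1
  node 1: 2
  node 2: ⊤
  node 3: 2
  node 4: 1
  node 5: 7

yes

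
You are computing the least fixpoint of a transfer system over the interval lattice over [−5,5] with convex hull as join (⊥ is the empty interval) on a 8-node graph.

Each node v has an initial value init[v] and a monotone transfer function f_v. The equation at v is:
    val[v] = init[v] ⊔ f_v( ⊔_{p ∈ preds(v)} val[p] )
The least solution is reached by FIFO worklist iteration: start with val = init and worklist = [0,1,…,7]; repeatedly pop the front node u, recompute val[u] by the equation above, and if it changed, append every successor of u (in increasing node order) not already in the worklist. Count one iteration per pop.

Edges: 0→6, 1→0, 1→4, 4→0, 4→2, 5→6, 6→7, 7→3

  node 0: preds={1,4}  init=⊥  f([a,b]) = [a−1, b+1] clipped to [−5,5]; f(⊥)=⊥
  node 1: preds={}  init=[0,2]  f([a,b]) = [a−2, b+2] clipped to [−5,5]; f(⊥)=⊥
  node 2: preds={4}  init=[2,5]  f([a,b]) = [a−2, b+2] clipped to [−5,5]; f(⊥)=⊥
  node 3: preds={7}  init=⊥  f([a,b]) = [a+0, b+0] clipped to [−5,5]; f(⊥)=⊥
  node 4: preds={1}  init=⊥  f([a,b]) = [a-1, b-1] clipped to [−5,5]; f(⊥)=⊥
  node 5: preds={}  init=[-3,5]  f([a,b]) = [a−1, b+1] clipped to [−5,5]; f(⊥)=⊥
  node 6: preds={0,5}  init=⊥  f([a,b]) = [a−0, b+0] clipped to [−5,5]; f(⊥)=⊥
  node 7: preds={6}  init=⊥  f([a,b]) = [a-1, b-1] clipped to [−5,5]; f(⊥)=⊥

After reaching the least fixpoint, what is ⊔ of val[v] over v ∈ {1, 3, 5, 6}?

Worklist (12 pops):
  #1 pop 0: in=[0,2] → [-1,3] (was ⊥); enqueue []
  #2 pop 1: in=⊥ → [0,2] (no change)
  #3 pop 2: in=⊥ → [2,5] (no change)
  #4 pop 3: in=⊥ → ⊥ (no change)
  #5 pop 4: in=[0,2] → [-1,1] (was ⊥); enqueue [0,2]
  #6 pop 5: in=⊥ → [-3,5] (no change)
  #7 pop 6: in=[-3,5] → [-3,5] (was ⊥); enqueue []
  #8 pop 7: in=[-3,5] → [-4,4] (was ⊥); enqueue [3]
  #9 pop 0: in=[-1,2] → [-2,3] (was [-1,3]); enqueue [6]
  #10 pop 2: in=[-1,1] → [-3,5] (was [2,5]); enqueue []
  #11 pop 3: in=[-4,4] → [-4,4] (was ⊥); enqueue []
  #12 pop 6: in=[-3,5] → [-3,5] (no change)

Fixpoint:
  val[0] = [-2,3]
  val[1] = [0,2]
  val[2] = [-3,5]
  val[3] = [-4,4]
  val[4] = [-1,1]
  val[5] = [-3,5]
  val[6] = [-3,5]
  val[7] = [-4,4]

[-4,5]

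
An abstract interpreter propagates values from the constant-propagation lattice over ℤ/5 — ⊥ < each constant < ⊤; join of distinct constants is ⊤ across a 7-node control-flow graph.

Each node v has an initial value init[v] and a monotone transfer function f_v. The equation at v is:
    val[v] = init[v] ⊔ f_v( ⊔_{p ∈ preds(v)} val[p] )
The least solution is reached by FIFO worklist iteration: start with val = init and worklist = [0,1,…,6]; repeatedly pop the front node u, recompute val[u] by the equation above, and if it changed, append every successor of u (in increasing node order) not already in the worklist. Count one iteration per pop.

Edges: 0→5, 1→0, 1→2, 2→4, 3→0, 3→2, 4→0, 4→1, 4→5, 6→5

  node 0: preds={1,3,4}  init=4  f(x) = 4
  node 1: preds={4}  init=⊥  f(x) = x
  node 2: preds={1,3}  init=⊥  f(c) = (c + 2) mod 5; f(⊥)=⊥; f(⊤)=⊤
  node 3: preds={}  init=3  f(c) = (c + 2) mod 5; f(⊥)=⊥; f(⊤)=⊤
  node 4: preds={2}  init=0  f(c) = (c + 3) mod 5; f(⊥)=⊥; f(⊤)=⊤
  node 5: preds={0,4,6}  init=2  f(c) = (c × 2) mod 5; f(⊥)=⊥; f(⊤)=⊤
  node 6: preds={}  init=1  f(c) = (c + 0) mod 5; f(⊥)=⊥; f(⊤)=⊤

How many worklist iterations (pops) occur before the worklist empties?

11

Trace (11 dequeues):
  [1] u=0 | in ⊤ | out 4 | ==
  [2] u=1 | in 0 | out 0 | prev ⊥ | push {0}
  [3] u=2 | in ⊤ | out ⊤ | prev ⊥ | push {}
  [4] u=3 | in ⊥ | out 3 | ==
  [5] u=4 | in ⊤ | out ⊤ | prev 0 | push {1}
  [6] u=5 | in ⊤ | out ⊤ | prev 2 | push {}
  [7] u=6 | in ⊥ | out 1 | ==
  [8] u=0 | in ⊤ | out 4 | ==
  [9] u=1 | in ⊤ | out ⊤ | prev 0 | push {0,2}
  [10] u=0 | in ⊤ | out 4 | ==
  [11] u=2 | in ⊤ | out ⊤ | ==

Converged values:
  [0] 4
  [1] ⊤
  [2] ⊤
  [3] 3
  [4] ⊤
  [5] ⊤
  [6] 1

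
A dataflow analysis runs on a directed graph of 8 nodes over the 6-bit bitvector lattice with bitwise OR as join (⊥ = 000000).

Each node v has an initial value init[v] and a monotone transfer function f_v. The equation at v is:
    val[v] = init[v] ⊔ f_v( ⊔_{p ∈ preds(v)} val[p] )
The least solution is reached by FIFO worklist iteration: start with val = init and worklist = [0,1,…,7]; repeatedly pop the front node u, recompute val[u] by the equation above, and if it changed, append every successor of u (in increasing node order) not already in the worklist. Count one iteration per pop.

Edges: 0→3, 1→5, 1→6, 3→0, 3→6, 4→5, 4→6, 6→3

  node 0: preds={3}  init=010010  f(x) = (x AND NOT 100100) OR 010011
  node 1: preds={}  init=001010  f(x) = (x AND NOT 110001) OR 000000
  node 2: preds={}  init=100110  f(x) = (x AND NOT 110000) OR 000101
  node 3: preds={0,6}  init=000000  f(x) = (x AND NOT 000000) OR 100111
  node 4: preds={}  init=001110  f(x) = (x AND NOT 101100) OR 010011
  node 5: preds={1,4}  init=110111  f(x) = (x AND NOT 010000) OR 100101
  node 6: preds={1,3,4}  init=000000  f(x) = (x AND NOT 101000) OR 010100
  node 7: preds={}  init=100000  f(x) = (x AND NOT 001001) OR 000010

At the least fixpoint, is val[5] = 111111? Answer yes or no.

Trace (10 dequeues):
  [1] u=0 | in 000000 | out 010011 | prev 010010 | push {}
  [2] u=1 | in 000000 | out 001010 | ==
  [3] u=2 | in 000000 | out 100111 | prev 100110 | push {}
  [4] u=3 | in 010011 | out 110111 | prev 000000 | push {0}
  [5] u=4 | in 000000 | out 011111 | prev 001110 | push {}
  [6] u=5 | in 011111 | out 111111 | prev 110111 | push {}
  [7] u=6 | in 111111 | out 010111 | prev 000000 | push {3}
  [8] u=7 | in 000000 | out 100010 | prev 100000 | push {}
  [9] u=0 | in 110111 | out 010011 | ==
  [10] u=3 | in 010111 | out 110111 | ==

Converged values:
  [0] 010011
  [1] 001010
  [2] 100111
  [3] 110111
  [4] 011111
  [5] 111111
  [6] 010111
  [7] 100010

yes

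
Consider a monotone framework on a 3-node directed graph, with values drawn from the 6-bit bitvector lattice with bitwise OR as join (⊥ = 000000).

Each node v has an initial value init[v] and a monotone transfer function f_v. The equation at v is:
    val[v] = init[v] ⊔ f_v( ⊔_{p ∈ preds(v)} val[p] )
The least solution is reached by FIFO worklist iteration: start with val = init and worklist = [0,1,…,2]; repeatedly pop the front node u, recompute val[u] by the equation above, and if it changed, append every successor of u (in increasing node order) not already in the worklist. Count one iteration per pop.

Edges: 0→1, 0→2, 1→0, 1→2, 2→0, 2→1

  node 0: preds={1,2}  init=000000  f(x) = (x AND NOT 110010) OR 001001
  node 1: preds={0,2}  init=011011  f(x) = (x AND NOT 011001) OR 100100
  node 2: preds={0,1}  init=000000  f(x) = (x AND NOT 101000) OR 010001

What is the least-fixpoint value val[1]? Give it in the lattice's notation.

Worklist (6 pops):
  #1 pop 0: in=011011 → 001001 (was 000000); enqueue []
  #2 pop 1: in=001001 → 111111 (was 011011); enqueue [0]
  #3 pop 2: in=111111 → 010111 (was 000000); enqueue [1]
  #4 pop 0: in=111111 → 001101 (was 001001); enqueue [2]
  #5 pop 1: in=011111 → 111111 (no change)
  #6 pop 2: in=111111 → 010111 (no change)

Fixpoint:
  val[0] = 001101
  val[1] = 111111
  val[2] = 010111

111111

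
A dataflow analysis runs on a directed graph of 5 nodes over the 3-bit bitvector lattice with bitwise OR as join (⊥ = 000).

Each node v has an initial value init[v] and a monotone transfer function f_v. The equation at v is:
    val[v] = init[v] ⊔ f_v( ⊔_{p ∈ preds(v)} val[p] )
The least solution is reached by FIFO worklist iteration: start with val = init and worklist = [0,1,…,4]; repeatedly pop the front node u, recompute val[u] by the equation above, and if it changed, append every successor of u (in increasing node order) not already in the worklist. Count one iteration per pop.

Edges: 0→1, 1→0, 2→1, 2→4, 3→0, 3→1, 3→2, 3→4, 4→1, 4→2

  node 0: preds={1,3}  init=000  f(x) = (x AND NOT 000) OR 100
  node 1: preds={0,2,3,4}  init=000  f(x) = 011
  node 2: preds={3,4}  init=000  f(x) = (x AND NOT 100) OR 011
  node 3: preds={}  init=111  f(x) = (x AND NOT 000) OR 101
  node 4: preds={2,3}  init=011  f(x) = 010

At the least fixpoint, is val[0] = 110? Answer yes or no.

no

Iteration log — 7 steps:
  step 1. node 0  ⊔preds=111  new=111  old=000  +wl: 
  step 2. node 1  ⊔preds=111  new=011  old=000  +wl: 0
  step 3. node 2  ⊔preds=111  new=011  old=000  +wl: 1
  step 4. node 3  ⊔preds=000  new=111  stable
  step 5. node 4  ⊔preds=111  new=011  stable
  step 6. node 0  ⊔preds=111  new=111  stable
  step 7. node 1  ⊔preds=111  new=011  stable

Least fixpoint reached:
  node 0: 111
  node 1: 011
  node 2: 011
  node 3: 111
  node 4: 011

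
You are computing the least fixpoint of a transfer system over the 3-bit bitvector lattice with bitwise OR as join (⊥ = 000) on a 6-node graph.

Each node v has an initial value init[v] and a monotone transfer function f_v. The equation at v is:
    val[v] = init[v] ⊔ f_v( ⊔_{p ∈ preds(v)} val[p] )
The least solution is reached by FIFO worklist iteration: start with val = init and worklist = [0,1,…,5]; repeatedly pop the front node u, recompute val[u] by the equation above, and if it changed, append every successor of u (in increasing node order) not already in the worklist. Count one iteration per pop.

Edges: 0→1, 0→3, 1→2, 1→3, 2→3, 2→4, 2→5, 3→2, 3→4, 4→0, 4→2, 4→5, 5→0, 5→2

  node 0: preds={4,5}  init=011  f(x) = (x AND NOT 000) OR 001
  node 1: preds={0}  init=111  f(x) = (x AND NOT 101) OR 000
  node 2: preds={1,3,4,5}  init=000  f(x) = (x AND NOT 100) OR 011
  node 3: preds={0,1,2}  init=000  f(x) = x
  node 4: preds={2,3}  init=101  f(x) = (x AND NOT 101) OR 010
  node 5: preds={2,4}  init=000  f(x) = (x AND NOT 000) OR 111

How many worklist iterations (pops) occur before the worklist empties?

Trace (8 dequeues):
  [1] u=0 | in 101 | out 111 | prev 011 | push {}
  [2] u=1 | in 111 | out 111 | ==
  [3] u=2 | in 111 | out 011 | prev 000 | push {}
  [4] u=3 | in 111 | out 111 | prev 000 | push {2}
  [5] u=4 | in 111 | out 111 | prev 101 | push {0}
  [6] u=5 | in 111 | out 111 | prev 000 | push {}
  [7] u=2 | in 111 | out 011 | ==
  [8] u=0 | in 111 | out 111 | ==

Converged values:
  [0] 111
  [1] 111
  [2] 011
  [3] 111
  [4] 111
  [5] 111

8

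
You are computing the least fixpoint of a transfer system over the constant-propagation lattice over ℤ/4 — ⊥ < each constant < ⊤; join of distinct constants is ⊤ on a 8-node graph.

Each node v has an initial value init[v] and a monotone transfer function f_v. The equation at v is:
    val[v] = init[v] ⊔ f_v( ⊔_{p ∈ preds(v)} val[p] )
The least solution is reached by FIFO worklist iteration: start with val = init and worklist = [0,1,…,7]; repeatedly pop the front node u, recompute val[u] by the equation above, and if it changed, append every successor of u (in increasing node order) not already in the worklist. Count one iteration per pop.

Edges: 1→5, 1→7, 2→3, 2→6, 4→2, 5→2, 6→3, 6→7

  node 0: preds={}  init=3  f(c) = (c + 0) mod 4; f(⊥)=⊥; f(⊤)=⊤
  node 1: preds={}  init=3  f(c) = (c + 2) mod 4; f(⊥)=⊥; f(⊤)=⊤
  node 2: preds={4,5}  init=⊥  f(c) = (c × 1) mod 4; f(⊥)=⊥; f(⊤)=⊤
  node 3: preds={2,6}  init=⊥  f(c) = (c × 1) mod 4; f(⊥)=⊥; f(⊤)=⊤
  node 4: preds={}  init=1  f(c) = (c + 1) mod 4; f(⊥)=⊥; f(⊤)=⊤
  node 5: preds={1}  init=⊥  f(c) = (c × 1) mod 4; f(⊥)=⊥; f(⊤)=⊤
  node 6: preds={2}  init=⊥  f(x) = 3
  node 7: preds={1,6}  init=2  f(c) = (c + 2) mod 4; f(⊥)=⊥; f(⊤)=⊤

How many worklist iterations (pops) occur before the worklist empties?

Iteration log — 11 steps:
  step 1. node 0  ⊔preds=⊥  new=3  stable
  step 2. node 1  ⊔preds=⊥  new=3  stable
  step 3. node 2  ⊔preds=1  new=1  old=⊥  +wl: 
  step 4. node 3  ⊔preds=1  new=1  old=⊥  +wl: 
  step 5. node 4  ⊔preds=⊥  new=1  stable
  step 6. node 5  ⊔preds=3  new=3  old=⊥  +wl: 2
  step 7. node 6  ⊔preds=1  new=3  old=⊥  +wl: 3
  step 8. node 7  ⊔preds=3  new=⊤  old=2  +wl: 
  step 9. node 2  ⊔preds=⊤  new=⊤  old=1  +wl: 6
  step 10. node 3  ⊔preds=⊤  new=⊤  old=1  +wl: 
  step 11. node 6  ⊔preds=⊤  new=3  stable

Least fixpoint reached:
  node 0: 3
  node 1: 3
  node 2: ⊤
  node 3: ⊤
  node 4: 1
  node 5: 3
  node 6: 3
  node 7: ⊤

11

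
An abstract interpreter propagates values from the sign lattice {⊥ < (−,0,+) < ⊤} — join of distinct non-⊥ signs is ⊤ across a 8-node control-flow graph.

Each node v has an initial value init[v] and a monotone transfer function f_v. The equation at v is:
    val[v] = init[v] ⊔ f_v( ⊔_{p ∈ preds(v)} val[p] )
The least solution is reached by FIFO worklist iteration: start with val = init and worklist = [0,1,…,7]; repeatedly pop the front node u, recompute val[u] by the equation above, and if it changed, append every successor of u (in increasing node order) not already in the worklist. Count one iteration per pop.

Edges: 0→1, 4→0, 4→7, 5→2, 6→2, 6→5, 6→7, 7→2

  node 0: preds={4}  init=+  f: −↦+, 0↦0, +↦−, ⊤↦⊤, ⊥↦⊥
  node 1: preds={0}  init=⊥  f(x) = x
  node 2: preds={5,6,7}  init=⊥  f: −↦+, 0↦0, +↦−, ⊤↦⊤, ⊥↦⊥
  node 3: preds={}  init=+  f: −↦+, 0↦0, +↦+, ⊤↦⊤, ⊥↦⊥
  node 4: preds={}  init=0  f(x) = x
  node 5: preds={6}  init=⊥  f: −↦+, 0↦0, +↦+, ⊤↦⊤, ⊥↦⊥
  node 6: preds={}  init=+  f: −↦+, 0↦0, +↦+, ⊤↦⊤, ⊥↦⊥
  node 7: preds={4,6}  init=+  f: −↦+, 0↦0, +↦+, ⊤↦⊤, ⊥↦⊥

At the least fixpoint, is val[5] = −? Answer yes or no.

no

Trace (9 dequeues):
  [1] u=0 | in 0 | out ⊤ | prev + | push {}
  [2] u=1 | in ⊤ | out ⊤ | prev ⊥ | push {}
  [3] u=2 | in + | out − | prev ⊥ | push {}
  [4] u=3 | in ⊥ | out + | ==
  [5] u=4 | in ⊥ | out 0 | ==
  [6] u=5 | in + | out + | prev ⊥ | push {2}
  [7] u=6 | in ⊥ | out + | ==
  [8] u=7 | in ⊤ | out ⊤ | prev + | push {}
  [9] u=2 | in ⊤ | out ⊤ | prev − | push {}

Converged values:
  [0] ⊤
  [1] ⊤
  [2] ⊤
  [3] +
  [4] 0
  [5] +
  [6] +
  [7] ⊤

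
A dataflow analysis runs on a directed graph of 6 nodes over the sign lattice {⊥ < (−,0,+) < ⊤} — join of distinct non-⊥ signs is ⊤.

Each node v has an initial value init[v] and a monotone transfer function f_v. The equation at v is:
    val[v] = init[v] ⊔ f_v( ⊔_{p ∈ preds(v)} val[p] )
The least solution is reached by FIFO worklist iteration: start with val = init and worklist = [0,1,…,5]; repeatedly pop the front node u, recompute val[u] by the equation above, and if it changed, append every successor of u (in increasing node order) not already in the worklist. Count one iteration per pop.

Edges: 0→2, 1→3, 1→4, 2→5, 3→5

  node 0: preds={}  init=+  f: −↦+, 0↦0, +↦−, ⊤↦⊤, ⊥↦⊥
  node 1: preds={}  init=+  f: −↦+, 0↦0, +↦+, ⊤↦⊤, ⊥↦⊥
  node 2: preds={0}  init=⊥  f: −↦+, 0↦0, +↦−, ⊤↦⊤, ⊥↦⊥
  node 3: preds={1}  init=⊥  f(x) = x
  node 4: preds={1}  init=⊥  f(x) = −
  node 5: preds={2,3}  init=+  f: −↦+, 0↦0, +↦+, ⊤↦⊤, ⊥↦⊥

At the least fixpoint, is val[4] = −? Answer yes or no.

yes

Iteration log — 6 steps:
  step 1. node 0  ⊔preds=⊥  new=+  stable
  step 2. node 1  ⊔preds=⊥  new=+  stable
  step 3. node 2  ⊔preds=+  new=−  old=⊥  +wl: 
  step 4. node 3  ⊔preds=+  new=+  old=⊥  +wl: 
  step 5. node 4  ⊔preds=+  new=−  old=⊥  +wl: 
  step 6. node 5  ⊔preds=⊤  new=⊤  old=+  +wl: 

Least fixpoint reached:
  node 0: +
  node 1: +
  node 2: −
  node 3: +
  node 4: −
  node 5: ⊤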